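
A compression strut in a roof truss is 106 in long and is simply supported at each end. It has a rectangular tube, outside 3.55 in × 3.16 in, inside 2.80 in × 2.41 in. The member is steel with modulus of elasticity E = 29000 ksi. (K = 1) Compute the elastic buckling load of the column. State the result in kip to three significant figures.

P_cr ≈ 155 kip

Weak-axis I_min = (h_o·b_o³ − h_i·b_i³)/12 with b_o = 3.16, b_i = 2.410 in (shorter outer/inner sides).
I_min = (3.55×3.16³ − 2.800×2.410³)/12 = 6.069 in⁴
Effective length L_e = K·L = 1 × 106 = 106.0 in
P_cr = π²EI / L_e² = π² × 29000×10³ × 6.069 / 106.0² = 1.546×10^5 lb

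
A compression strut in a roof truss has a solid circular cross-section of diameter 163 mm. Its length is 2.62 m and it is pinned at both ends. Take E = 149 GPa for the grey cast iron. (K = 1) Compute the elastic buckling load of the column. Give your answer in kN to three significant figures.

P_cr ≈ 7420 kN

I = πd⁴/64 = π×163⁴/64 = 3.465×10^7 mm⁴
I = 3.465×10^7 mm⁴ = 3.465×10^-5 m⁴
Effective length L_e = K·L = 1 × 2.62 = 2.620 m
P_cr = π²EI / L_e² = π² × 149×10⁹ × 3.465×10^-5 / 2.620² = 7.423×10^6 N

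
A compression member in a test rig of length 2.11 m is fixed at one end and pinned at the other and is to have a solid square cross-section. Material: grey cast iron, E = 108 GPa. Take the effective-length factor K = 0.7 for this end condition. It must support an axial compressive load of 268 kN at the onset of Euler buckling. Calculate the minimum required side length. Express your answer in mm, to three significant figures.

a ≈ 50.7 mm

L_e = K·L = 0.7 × 2.11 = 1.477 m
Required I = P_cr·L_e²/(π²E) = 2.680×10^5 × 1.477² / (π² × 1.08×10^11) = 5.485×10^-7 m⁴
I_req = 5.485×10^5 mm⁴
Solid square: I = a⁴/12  ⇒  a = (12I)^(1/4) = (12×5.485×10^5)^(1/4) = 50.7 mm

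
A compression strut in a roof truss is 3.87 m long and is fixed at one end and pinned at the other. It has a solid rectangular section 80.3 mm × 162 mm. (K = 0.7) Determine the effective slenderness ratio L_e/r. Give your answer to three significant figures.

For a rectangle r_min = b/√12 = 80.3/√12 = 23.18 mm
L_e = K·L = 0.7 × 3.87 m = 2.709 m = 2709.0 mm
λ = L_e / r_min = 2709.0 / 23.18 = 117

λ ≈ 117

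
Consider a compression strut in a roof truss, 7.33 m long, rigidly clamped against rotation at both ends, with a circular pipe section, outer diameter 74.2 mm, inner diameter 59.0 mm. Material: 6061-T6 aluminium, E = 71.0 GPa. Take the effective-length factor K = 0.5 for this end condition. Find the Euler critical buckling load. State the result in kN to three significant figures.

d_o = 74.2 mm, d_i = 59.0 mm
I = π(d_o⁴ − d_i⁴)/64 = π(74.2⁴ − 59.00⁴)/64 = 8.931×10^5 mm⁴
I = 8.931×10^5 mm⁴ = 8.931×10^-7 m⁴
Effective length L_e = K·L = 0.5 × 7.33 = 3.665 m
P_cr = π²EI / L_e² = π² × 71.0×10⁹ × 8.931×10^-7 / 3.665² = 4.659×10^4 N

P_cr ≈ 46.6 kN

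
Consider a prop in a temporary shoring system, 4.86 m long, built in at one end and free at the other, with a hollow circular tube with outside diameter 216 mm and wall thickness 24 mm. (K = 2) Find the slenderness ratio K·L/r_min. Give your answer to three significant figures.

Inner diameter d_i = 216 − 2×24 = 168.0 mm
I = π(d_o⁴ − d_i⁴)/64 = π(216⁴ − 168.0⁴)/64 = 6.775×10^7 mm⁴
A = 1.448×10^4 mm²;  r_min = √(I/A) = √(6.775×10^7/1.448×10^4) = 68.41 mm
L_e = K·L = 2 × 4.86 m = 9.720 m = 9720.0 mm
λ = L_e / r_min = 9720.0 / 68.41 = 142

λ ≈ 142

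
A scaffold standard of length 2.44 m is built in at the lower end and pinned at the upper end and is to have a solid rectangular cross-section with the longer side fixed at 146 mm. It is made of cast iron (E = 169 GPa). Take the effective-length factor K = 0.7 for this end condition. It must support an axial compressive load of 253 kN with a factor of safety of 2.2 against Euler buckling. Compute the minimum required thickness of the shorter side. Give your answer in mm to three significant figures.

Required P_cr = n·P = 2.2 × 253 = 556.6 kN
L_e = K·L = 0.7 × 2.44 = 1.708 m
Required I = P_cr·L_e²/(π²E) = 5.566×10^5 × 1.708² / (π² × 1.69×10^11) = 9.735×10^-7 m⁴
I_req = 9.735×10^5 mm⁴
Rectangle, weak axis: I_min = h·b³/12 with h = 146 mm fixed  ⇒  b = (12I/h)^(1/3) = 43.1 mm

b ≈ 43.1 mm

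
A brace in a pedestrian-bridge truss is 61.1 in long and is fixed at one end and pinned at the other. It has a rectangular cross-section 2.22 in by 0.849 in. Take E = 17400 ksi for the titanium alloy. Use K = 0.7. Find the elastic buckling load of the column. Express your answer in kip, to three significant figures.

Buckling occurs about the weak axis: I_min = h·b³/12 with b = 0.849 in (the shorter side).
I_min = 2.22×0.849³/12 = 0.1132 in⁴
Effective length L_e = K·L = 0.7 × 61.1 = 42.77 in
P_cr = π²EI / L_e² = π² × 17400×10³ × 0.1132 / 42.77² = 1.063×10^4 lb

P_cr ≈ 10.6 kip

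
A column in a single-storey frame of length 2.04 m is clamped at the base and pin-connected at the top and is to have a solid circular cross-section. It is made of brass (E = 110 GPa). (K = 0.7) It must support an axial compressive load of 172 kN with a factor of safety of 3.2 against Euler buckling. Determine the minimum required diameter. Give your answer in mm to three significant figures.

Required P_cr = n·P = 3.2 × 172 = 550.4 kN
L_e = K·L = 0.7 × 2.04 = 1.428 m
Required I = P_cr·L_e²/(π²E) = 5.504×10^5 × 1.428² / (π² × 1.10×10^11) = 1.034×10^-6 m⁴
I_req = 1.034×10^6 mm⁴
Solid circle: I = πd⁴/64  ⇒  d = (64I/π)^(1/4) = (64×1.034×10^6/π)^(1/4) = 67.7 mm

d ≈ 67.7 mm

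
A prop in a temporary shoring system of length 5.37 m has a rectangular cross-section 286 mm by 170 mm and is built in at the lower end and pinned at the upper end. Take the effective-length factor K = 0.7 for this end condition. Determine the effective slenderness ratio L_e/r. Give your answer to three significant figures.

λ ≈ 76.6

For a rectangle r_min = b/√12 = 170/√12 = 49.07 mm
L_e = K·L = 0.7 × 5.37 m = 3.759 m = 3759.0 mm
λ = L_e / r_min = 3759.0 / 49.07 = 76.6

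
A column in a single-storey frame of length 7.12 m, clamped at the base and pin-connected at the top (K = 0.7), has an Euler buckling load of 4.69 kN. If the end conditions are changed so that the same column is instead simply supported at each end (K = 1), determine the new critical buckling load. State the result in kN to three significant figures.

P_cr ≈ 2.30 kN

P_cr ∝ 1/K², so P_cr,new = P_cr,old × (K_old/K_new)² = 4.69 × (0.7/1)²
= 4.69 × 0.4900 = 2.30 kN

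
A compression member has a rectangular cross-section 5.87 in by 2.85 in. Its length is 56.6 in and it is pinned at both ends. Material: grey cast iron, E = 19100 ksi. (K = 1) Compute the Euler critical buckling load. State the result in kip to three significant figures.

Buckling occurs about the weak axis: I_min = h·b³/12 with b = 2.85 in (the shorter side).
I_min = 5.87×2.85³/12 = 11.32 in⁴
Effective length L_e = K·L = 1 × 56.6 = 56.60 in
P_cr = π²EI / L_e² = π² × 19100×10³ × 11.32 / 56.60² = 6.663×10^5 lb

P_cr ≈ 666 kip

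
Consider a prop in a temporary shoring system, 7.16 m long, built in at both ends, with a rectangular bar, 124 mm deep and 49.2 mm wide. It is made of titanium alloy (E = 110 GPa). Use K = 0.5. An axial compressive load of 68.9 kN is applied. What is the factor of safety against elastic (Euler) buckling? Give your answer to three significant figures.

n ≈ 1.51

Buckling occurs about the weak axis: I_min = h·b³/12 with b = 49.2 mm (the shorter side).
I_min = 124×49.2³/12 = 1.231×10^6 mm⁴
I = 1.231×10^6 mm⁴ = 1.231×10^-6 m⁴
Effective length L_e = K·L = 0.5 × 7.16 = 3.580 m
P_cr = π²EI / L_e² = π² × 110×10⁹ × 1.231×10^-6 / 3.580² = 1.042×10^5 N
Factor of safety n = P_cr / P = 104.25 / 68.9 = 1.51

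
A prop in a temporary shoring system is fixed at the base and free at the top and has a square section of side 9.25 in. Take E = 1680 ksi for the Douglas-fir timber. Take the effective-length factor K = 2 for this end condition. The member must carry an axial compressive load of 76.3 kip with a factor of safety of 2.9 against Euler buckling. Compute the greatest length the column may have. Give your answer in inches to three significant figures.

L_max ≈ 107 in

I = a⁴/12 = 9.25⁴/12 = 610.1 in⁴
Required critical load P_cr = n·P = 2.9 × 76.3 = 221.3 kip = 2.213×10^5 lb
From P_cr = π²EI/(K·L)²:  L = (1/K)·√(π²EI/P_cr) = (1/2)·√(π²×1.68×10^6×610.1/2.213×10^5)
L = 107 in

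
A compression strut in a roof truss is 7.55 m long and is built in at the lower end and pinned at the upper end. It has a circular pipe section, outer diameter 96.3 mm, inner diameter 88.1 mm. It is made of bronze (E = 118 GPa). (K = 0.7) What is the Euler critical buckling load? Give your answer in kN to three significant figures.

P_cr ≈ 52.7 kN

d_o = 96.3 mm, d_i = 88.1 mm
I = π(d_o⁴ − d_i⁴)/64 = π(96.3⁴ − 88.10⁴)/64 = 1.264×10^6 mm⁴
I = 1.264×10^6 mm⁴ = 1.264×10^-6 m⁴
Effective length L_e = K·L = 0.7 × 7.55 = 5.285 m
P_cr = π²EI / L_e² = π² × 118×10⁹ × 1.264×10^-6 / 5.285² = 5.272×10^4 N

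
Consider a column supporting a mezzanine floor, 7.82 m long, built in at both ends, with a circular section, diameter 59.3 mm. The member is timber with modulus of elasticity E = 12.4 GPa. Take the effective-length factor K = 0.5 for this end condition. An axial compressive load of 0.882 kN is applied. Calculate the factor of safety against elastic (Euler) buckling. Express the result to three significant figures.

I = πd⁴/64 = π×59.3⁴/64 = 6.070×10^5 mm⁴
I = 6.070×10^5 mm⁴ = 6.070×10^-7 m⁴
Effective length L_e = K·L = 0.5 × 7.82 = 3.910 m
P_cr = π²EI / L_e² = π² × 12.4×10⁹ × 6.070×10^-7 / 3.910² = 4.859×10^3 N
Factor of safety n = P_cr / P = 4.8591 / 0.882 = 5.51

n ≈ 5.51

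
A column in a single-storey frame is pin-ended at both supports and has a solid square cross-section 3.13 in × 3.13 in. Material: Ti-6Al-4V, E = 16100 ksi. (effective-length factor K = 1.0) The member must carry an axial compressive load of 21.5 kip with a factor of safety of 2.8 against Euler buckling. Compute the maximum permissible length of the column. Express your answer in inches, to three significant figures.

I = a⁴/12 = 3.13⁴/12 = 7.998 in⁴
Required critical load P_cr = n·P = 2.8 × 21.5 = 60.20 kip = 6.020×10^4 lb
From P_cr = π²EI/(K·L)²:  L = (1/K)·√(π²EI/P_cr) = (1/1)·√(π²×1.61×10^7×7.998/6.020×10^4)
L = 145 in

L_max ≈ 145 in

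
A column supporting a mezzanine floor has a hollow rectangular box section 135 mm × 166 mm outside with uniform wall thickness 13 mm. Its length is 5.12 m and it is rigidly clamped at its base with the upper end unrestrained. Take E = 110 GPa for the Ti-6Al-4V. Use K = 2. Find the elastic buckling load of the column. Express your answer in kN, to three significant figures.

P_cr ≈ 196 kN

Inner dimensions: h_i = 166 − 2×13 = 140.0 mm, b_i = 135 − 2×13 = 109.0 mm
Weak-axis I_min = (h_o·b_o³ − h_i·b_i³)/12 with b_o = 135, b_i = 109.0 mm (shorter outer/inner sides).
I_min = (166×135³ − 140.0×109.0³)/12 = 1.893×10^7 mm⁴
I = 1.893×10^7 mm⁴ = 1.893×10^-5 m⁴
Effective length L_e = K·L = 2 × 5.12 = 10.24 m
P_cr = π²EI / L_e² = π² × 110×10⁹ × 1.893×10^-5 / 10.24² = 1.960×10^5 N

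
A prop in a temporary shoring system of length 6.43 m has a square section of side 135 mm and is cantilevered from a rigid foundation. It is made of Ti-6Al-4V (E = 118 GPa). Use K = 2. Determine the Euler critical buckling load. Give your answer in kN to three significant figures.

P_cr ≈ 195 kN

I = a⁴/12 = 135⁴/12 = 2.768×10^7 mm⁴
I = 2.768×10^7 mm⁴ = 2.768×10^-5 m⁴
Effective length L_e = K·L = 2 × 6.43 = 12.86 m
P_cr = π²EI / L_e² = π² × 118×10⁹ × 2.768×10^-5 / 12.86² = 1.949×10^5 N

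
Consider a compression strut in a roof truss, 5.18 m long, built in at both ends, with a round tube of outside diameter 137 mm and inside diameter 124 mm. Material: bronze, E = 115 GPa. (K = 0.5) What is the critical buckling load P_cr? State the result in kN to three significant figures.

d_o = 137 mm, d_i = 124 mm
I = π(d_o⁴ − d_i⁴)/64 = π(137⁴ − 124.0⁴)/64 = 5.687×10^6 mm⁴
I = 5.687×10^6 mm⁴ = 5.687×10^-6 m⁴
Effective length L_e = K·L = 0.5 × 5.18 = 2.590 m
P_cr = π²EI / L_e² = π² × 115×10⁹ × 5.687×10^-6 / 2.590² = 9.622×10^5 N

P_cr ≈ 962 kN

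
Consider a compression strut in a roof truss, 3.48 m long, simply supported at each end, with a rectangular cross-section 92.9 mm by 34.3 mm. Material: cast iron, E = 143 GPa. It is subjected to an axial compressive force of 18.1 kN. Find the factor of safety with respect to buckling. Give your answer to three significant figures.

n ≈ 2.01

Buckling occurs about the weak axis: I_min = h·b³/12 with b = 34.3 mm (the shorter side).
I_min = 92.9×34.3³/12 = 3.124×10^5 mm⁴
I = 3.124×10^5 mm⁴ = 3.124×10^-7 m⁴
Effective length L_e = K·L = 1 × 3.48 = 3.480 m
P_cr = π²EI / L_e² = π² × 143×10⁹ × 3.124×10^-7 / 3.480² = 3.641×10^4 N
Factor of safety n = P_cr / P = 36.408 / 18.1 = 2.01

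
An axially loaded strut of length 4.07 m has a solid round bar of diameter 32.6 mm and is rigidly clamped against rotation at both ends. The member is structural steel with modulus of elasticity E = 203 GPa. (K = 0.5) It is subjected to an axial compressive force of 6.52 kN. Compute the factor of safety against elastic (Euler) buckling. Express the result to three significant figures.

n ≈ 4.11

I = πd⁴/64 = π×32.6⁴/64 = 5.544×10^4 mm⁴
I = 5.544×10^4 mm⁴ = 5.544×10^-8 m⁴
Effective length L_e = K·L = 0.5 × 4.07 = 2.035 m
P_cr = π²EI / L_e² = π² × 203×10⁹ × 5.544×10^-8 / 2.035² = 2.682×10^4 N
Factor of safety n = P_cr / P = 26.823 / 6.52 = 4.11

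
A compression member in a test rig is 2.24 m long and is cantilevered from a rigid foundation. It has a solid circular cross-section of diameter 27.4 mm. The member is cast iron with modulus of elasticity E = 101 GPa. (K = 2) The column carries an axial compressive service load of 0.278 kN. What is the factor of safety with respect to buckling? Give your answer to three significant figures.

n ≈ 4.94

I = πd⁴/64 = π×27.4⁴/64 = 2.767×10^4 mm⁴
I = 2.767×10^4 mm⁴ = 2.767×10^-8 m⁴
Effective length L_e = K·L = 2 × 2.24 = 4.480 m
P_cr = π²EI / L_e² = π² × 101×10⁹ × 2.767×10^-8 / 4.480² = 1.374×10^3 N
Factor of safety n = P_cr / P = 1.3742 / 0.278 = 4.94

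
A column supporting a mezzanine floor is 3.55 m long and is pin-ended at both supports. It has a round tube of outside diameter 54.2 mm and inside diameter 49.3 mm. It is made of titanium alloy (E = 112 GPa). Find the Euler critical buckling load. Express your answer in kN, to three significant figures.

P_cr ≈ 11.7 kN

d_o = 54.2 mm, d_i = 49.3 mm
I = π(d_o⁴ − d_i⁴)/64 = π(54.2⁴ − 49.30⁴)/64 = 1.336×10^5 mm⁴
I = 1.336×10^5 mm⁴ = 1.336×10^-7 m⁴
Effective length L_e = K·L = 1 × 3.55 = 3.550 m
P_cr = π²EI / L_e² = π² × 112×10⁹ × 1.336×10^-7 / 3.550² = 1.172×10^4 N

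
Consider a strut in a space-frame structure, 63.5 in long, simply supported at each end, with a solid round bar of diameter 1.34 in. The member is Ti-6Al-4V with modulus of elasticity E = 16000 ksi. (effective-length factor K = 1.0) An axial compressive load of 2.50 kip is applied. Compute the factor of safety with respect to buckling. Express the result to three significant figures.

I = πd⁴/64 = π×1.34⁴/64 = 0.1583 in⁴
Effective length L_e = K·L = 1 × 63.5 = 63.50 in
P_cr = π²EI / L_e² = π² × 16000×10³ × 0.1583 / 63.50² = 6.198×10^3 lb
Factor of safety n = P_cr / P = 6.1981 / 2.50 = 2.48

n ≈ 2.48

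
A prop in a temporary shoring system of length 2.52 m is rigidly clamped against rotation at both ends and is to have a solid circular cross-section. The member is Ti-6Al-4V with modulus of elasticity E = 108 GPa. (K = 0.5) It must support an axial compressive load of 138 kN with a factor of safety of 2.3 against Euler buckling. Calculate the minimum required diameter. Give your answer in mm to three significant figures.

Required P_cr = n·P = 2.3 × 138 = 317.4 kN
L_e = K·L = 0.5 × 2.52 = 1.260 m
Required I = P_cr·L_e²/(π²E) = 3.174×10^5 × 1.260² / (π² × 1.08×10^11) = 4.727×10^-7 m⁴
I_req = 4.727×10^5 mm⁴
Solid circle: I = πd⁴/64  ⇒  d = (64I/π)^(1/4) = (64×4.727×10^5/π)^(1/4) = 55.7 mm

d ≈ 55.7 mm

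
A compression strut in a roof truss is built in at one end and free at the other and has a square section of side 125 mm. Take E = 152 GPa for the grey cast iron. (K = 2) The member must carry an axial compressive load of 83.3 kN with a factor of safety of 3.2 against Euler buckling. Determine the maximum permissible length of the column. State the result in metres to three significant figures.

I = a⁴/12 = 125⁴/12 = 2.035×10^7 mm⁴
I = 2.035×10^-5 m⁴
Required critical load P_cr = n·P = 3.2 × 83.3 = 266.6 kN = 2.666×10^5 N
From P_cr = π²EI/(K·L)²:  L = (1/K)·√(π²EI/P_cr) = (1/2)·√(π²×1.52×10^11×2.035×10^-5/2.666×10^5)
L = 5.35 m

L_max ≈ 5.35 m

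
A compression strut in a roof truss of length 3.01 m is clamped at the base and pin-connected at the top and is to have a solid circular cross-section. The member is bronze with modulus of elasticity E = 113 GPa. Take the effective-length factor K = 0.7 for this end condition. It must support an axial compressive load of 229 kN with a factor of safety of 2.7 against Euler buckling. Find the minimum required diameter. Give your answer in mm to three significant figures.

d ≈ 84.1 mm

Required P_cr = n·P = 2.7 × 229 = 618.3 kN
L_e = K·L = 0.7 × 3.01 = 2.107 m
Required I = P_cr·L_e²/(π²E) = 6.183×10^5 × 2.107² / (π² × 1.13×10^11) = 2.461×10^-6 m⁴
I_req = 2.461×10^6 mm⁴
Solid circle: I = πd⁴/64  ⇒  d = (64I/π)^(1/4) = (64×2.461×10^6/π)^(1/4) = 84.1 mm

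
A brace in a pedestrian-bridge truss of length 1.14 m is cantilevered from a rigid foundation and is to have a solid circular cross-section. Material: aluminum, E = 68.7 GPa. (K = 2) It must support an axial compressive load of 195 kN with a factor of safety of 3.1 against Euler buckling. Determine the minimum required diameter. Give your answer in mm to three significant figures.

Required P_cr = n·P = 3.1 × 195 = 604.5 kN
L_e = K·L = 2 × 1.14 = 2.280 m
Required I = P_cr·L_e²/(π²E) = 6.045×10^5 × 2.280² / (π² × 6.87×10^10) = 4.635×10^-6 m⁴
I_req = 4.635×10^6 mm⁴
Solid circle: I = πd⁴/64  ⇒  d = (64I/π)^(1/4) = (64×4.635×10^6/π)^(1/4) = 98.6 mm

d ≈ 98.6 mm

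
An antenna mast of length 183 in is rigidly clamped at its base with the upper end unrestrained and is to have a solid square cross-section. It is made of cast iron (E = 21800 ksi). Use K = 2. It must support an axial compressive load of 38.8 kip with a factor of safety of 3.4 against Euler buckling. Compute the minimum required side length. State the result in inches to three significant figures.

Required P_cr = n·P = 3.4 × 38.8 = 131.9 kip
L_e = K·L = 2 × 183 = 366.0 in
Required I = P_cr·L_e²/(π²E) = 1.319×10^5 × 366.0² / (π² × 2.18×10^7) = 82.13 in⁴
Solid square: I = a⁴/12  ⇒  a = (12I)^(1/4) = (12×82.13)^(1/4) = 5.60 in

a ≈ 5.60 in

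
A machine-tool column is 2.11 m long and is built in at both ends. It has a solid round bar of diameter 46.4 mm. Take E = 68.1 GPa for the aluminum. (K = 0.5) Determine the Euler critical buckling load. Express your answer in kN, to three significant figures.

P_cr ≈ 137 kN

I = πd⁴/64 = π×46.4⁴/64 = 2.275×10^5 mm⁴
I = 2.275×10^5 mm⁴ = 2.275×10^-7 m⁴
Effective length L_e = K·L = 0.5 × 2.11 = 1.055 m
P_cr = π²EI / L_e² = π² × 68.1×10⁹ × 2.275×10^-7 / 1.055² = 1.374×10^5 N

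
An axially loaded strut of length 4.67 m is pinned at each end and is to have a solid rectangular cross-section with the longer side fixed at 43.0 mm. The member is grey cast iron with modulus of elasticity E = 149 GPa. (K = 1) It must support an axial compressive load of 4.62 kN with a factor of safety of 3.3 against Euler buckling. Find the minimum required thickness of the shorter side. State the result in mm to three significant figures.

b ≈ 39.8 mm

Required P_cr = n·P = 3.3 × 4.62 = 15.25 kN
L_e = K·L = 1 × 4.67 = 4.670 m
Required I = P_cr·L_e²/(π²E) = 1.525×10^4 × 4.670² / (π² × 1.49×10^11) = 2.261×10^-7 m⁴
I_req = 2.261×10^5 mm⁴
Rectangle, weak axis: I_min = h·b³/12 with h = 43.0 mm fixed  ⇒  b = (12I/h)^(1/3) = 39.8 mm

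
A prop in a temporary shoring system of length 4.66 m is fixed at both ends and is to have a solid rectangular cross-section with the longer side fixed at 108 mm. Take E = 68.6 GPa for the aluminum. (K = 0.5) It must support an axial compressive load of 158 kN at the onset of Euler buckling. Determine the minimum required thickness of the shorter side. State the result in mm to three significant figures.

b ≈ 52.0 mm

L_e = K·L = 0.5 × 4.66 = 2.330 m
Required I = P_cr·L_e²/(π²E) = 1.580×10^5 × 2.330² / (π² × 6.86×10^10) = 1.267×10^-6 m⁴
I_req = 1.267×10^6 mm⁴
Rectangle, weak axis: I_min = h·b³/12 with h = 108 mm fixed  ⇒  b = (12I/h)^(1/3) = 52.0 mm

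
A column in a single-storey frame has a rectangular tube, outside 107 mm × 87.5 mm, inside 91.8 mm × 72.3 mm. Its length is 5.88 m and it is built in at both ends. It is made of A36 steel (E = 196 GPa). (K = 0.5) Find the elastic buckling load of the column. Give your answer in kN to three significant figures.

Weak-axis I_min = (h_o·b_o³ − h_i·b_i³)/12 with b_o = 87.5, b_i = 72.30 mm (shorter outer/inner sides).
I_min = (107×87.5³ − 91.80×72.30³)/12 = 3.082×10^6 mm⁴
I = 3.082×10^6 mm⁴ = 3.082×10^-6 m⁴
Effective length L_e = K·L = 0.5 × 5.88 = 2.940 m
P_cr = π²EI / L_e² = π² × 196×10⁹ × 3.082×10^-6 / 2.940² = 6.898×10^5 N

P_cr ≈ 690 kN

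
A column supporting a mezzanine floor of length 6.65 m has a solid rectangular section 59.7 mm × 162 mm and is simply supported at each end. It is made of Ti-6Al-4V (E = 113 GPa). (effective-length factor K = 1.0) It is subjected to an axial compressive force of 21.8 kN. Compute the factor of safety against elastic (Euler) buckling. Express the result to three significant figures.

Buckling occurs about the weak axis: I_min = h·b³/12 with b = 59.7 mm (the shorter side).
I_min = 162×59.7³/12 = 2.872×10^6 mm⁴
I = 2.872×10^6 mm⁴ = 2.872×10^-6 m⁴
Effective length L_e = K·L = 1 × 6.65 = 6.650 m
P_cr = π²EI / L_e² = π² × 113×10⁹ × 2.872×10^-6 / 6.650² = 7.244×10^4 N
Factor of safety n = P_cr / P = 72.442 / 21.8 = 3.32

n ≈ 3.32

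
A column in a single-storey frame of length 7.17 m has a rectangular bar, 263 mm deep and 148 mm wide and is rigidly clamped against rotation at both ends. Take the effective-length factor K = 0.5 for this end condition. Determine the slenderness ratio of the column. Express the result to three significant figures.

Buckling occurs about the weak axis: I_min = h·b³/12 with b = 148 mm (the shorter side).
I_min = 263×148³/12 = 7.105×10^7 mm⁴
A = 3.892×10^4 mm²;  r_min = √(I/A) = √(7.105×10^7/3.892×10^4) = 42.72 mm
L_e = K·L = 0.5 × 7.17 m = 3.585 m = 3585.0 mm
λ = L_e / r_min = 3585.0 / 42.72 = 83.9

λ ≈ 83.9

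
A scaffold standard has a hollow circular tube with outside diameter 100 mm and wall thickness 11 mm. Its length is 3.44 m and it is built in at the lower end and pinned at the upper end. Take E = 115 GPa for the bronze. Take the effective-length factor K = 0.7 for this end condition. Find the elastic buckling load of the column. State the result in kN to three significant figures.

Inner diameter d_i = 100 − 2×11 = 78.00 mm
I = π(d_o⁴ − d_i⁴)/64 = π(100⁴ − 78.00⁴)/64 = 3.092×10^6 mm⁴
I = 3.092×10^6 mm⁴ = 3.092×10^-6 m⁴
Effective length L_e = K·L = 0.7 × 3.44 = 2.408 m
P_cr = π²EI / L_e² = π² × 115×10⁹ × 3.092×10^-6 / 2.408² = 6.052×10^5 N

P_cr ≈ 605 kN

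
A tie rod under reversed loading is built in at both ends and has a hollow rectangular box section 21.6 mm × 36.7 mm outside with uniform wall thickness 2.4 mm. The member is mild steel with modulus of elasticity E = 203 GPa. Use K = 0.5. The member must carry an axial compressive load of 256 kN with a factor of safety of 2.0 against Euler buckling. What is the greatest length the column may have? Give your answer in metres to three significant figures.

L_max ≈ 0.534 m

Inner dimensions: h_i = 36.7 − 2×2.4 = 31.90 mm, b_i = 21.6 − 2×2.4 = 16.80 mm
Weak-axis I_min = (h_o·b_o³ − h_i·b_i³)/12 with b_o = 21.6, b_i = 16.80 mm (shorter outer/inner sides).
I_min = (36.7×21.6³ − 31.90×16.80³)/12 = 1.822×10^4 mm⁴
I = 1.822×10^-8 m⁴
Required critical load P_cr = n·P = 2.0 × 256 = 512.0 kN = 5.120×10^5 N
From P_cr = π²EI/(K·L)²:  L = (1/K)·√(π²EI/P_cr) = (1/0.5)·√(π²×2.03×10^11×1.822×10^-8/5.120×10^5)
L = 0.534 m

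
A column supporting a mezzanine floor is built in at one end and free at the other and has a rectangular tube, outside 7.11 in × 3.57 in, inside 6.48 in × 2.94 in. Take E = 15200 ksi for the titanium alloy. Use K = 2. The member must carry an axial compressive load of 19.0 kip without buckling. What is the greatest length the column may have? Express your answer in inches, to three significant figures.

Weak-axis I_min = (h_o·b_o³ − h_i·b_i³)/12 with b_o = 3.57, b_i = 2.940 in (shorter outer/inner sides).
I_min = (7.11×3.57³ − 6.480×2.940³)/12 = 13.24 in⁴
At the buckling limit P_cr = P = 1.900×10^4 lb
From P_cr = π²EI/(K·L)²:  L = (1/K)·√(π²EI/P_cr) = (1/2)·√(π²×1.52×10^7×13.24/1.900×10^4)
L = 162 in

L_max ≈ 162 in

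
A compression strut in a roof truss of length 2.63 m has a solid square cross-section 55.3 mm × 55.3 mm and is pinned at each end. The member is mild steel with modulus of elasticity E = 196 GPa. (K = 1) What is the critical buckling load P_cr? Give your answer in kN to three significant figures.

P_cr ≈ 218 kN

I = a⁴/12 = 55.3⁴/12 = 7.793×10^5 mm⁴
I = 7.793×10^5 mm⁴ = 7.793×10^-7 m⁴
Effective length L_e = K·L = 1 × 2.63 = 2.630 m
P_cr = π²EI / L_e² = π² × 196×10⁹ × 7.793×10^-7 / 2.630² = 2.180×10^5 N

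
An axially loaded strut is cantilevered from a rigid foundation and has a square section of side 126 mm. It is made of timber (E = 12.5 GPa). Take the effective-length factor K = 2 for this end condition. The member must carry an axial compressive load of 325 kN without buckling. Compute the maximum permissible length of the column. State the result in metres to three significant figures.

L_max ≈ 1.41 m

I = a⁴/12 = 126⁴/12 = 2.100×10^7 mm⁴
I = 2.100×10^-5 m⁴
At the buckling limit P_cr = P = 3.250×10^5 N
From P_cr = π²EI/(K·L)²:  L = (1/K)·√(π²EI/P_cr) = (1/2)·√(π²×1.25×10^10×2.100×10^-5/3.250×10^5)
L = 1.41 m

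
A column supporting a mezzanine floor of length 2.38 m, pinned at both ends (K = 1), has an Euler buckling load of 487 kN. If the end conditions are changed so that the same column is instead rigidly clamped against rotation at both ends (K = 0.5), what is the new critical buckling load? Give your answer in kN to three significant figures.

P_cr ∝ 1/K², so P_cr,new = P_cr,old × (K_old/K_new)² = 487 × (1/0.5)²
= 487 × 4.000 = 1950 kN

P_cr ≈ 1950 kN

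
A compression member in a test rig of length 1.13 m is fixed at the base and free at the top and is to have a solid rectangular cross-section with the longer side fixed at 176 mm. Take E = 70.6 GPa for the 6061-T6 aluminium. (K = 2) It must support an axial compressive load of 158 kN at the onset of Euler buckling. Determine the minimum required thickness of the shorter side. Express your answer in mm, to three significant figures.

L_e = K·L = 2 × 1.13 = 2.260 m
Required I = P_cr·L_e²/(π²E) = 1.580×10^5 × 2.260² / (π² × 7.06×10^10) = 1.158×10^-6 m⁴
I_req = 1.158×10^6 mm⁴
Rectangle, weak axis: I_min = h·b³/12 with h = 176 mm fixed  ⇒  b = (12I/h)^(1/3) = 42.9 mm

b ≈ 42.9 mm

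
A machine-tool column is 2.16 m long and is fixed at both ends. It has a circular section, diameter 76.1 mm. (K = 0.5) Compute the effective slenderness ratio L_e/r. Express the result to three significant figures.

For a solid circle r = d/4 = 76.1/4 = 19.02 mm
L_e = K·L = 0.5 × 2.16 m = 1.080 m = 1080.0 mm
λ = L_e / r_min = 1080.0 / 19.02 = 56.8

λ ≈ 56.8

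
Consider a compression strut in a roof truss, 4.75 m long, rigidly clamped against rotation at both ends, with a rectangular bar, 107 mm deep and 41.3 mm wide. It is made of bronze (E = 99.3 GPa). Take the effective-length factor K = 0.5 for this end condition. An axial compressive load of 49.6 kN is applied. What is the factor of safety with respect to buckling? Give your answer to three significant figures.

Buckling occurs about the weak axis: I_min = h·b³/12 with b = 41.3 mm (the shorter side).
I_min = 107×41.3³/12 = 6.281×10^5 mm⁴
I = 6.281×10^5 mm⁴ = 6.281×10^-7 m⁴
Effective length L_e = K·L = 0.5 × 4.75 = 2.375 m
P_cr = π²EI / L_e² = π² × 99.3×10⁹ × 6.281×10^-7 / 2.375² = 1.091×10^5 N
Factor of safety n = P_cr / P = 109.14 / 49.6 = 2.20

n ≈ 2.20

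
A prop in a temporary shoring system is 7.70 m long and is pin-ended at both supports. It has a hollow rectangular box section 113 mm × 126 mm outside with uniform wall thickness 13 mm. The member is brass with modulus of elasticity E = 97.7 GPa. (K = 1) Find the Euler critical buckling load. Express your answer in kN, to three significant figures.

P_cr ≈ 157 kN

Inner dimensions: h_i = 126 − 2×13 = 100.0 mm, b_i = 113 − 2×13 = 87.00 mm
Weak-axis I_min = (h_o·b_o³ − h_i·b_i³)/12 with b_o = 113, b_i = 87.00 mm (shorter outer/inner sides).
I_min = (126×113³ − 100.0×87.00³)/12 = 9.663×10^6 mm⁴
I = 9.663×10^6 mm⁴ = 9.663×10^-6 m⁴
Effective length L_e = K·L = 1 × 7.70 = 7.700 m
P_cr = π²EI / L_e² = π² × 97.7×10⁹ × 9.663×10^-6 / 7.700² = 1.572×10^5 N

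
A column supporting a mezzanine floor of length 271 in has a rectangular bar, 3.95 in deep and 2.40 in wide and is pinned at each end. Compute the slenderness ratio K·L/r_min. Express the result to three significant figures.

λ ≈ 391

Buckling occurs about the weak axis: I_min = h·b³/12 with b = 2.40 in (the shorter side).
I_min = 3.95×2.40³/12 = 4.550 in⁴
A = 9.480 in²;  r_min = √(I/A) = √(4.550/9.480) = 0.6928 in
L_e = K·L = 1 × 271 = 271.0 in
λ = L_e / r_min = 271.00 / 0.6928 = 391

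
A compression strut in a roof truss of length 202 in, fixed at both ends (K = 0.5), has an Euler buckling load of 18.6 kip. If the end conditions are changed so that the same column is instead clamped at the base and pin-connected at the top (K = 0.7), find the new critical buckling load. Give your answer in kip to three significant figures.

P_cr ∝ 1/K², so P_cr,new = P_cr,old × (K_old/K_new)² = 18.6 × (0.5/0.7)²
= 18.6 × 0.5102 = 9.49 kip

P_cr ≈ 9.49 kip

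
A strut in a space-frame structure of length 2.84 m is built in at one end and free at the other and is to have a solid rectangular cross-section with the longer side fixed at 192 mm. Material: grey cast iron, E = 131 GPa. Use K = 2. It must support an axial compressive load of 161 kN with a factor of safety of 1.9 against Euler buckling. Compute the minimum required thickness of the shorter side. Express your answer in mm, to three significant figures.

b ≈ 78.1 mm

Required P_cr = n·P = 1.9 × 161 = 305.9 kN
L_e = K·L = 2 × 2.84 = 5.680 m
Required I = P_cr·L_e²/(π²E) = 3.059×10^5 × 5.680² / (π² × 1.31×10^11) = 7.633×10^-6 m⁴
I_req = 7.633×10^6 mm⁴
Rectangle, weak axis: I_min = h·b³/12 with h = 192 mm fixed  ⇒  b = (12I/h)^(1/3) = 78.1 mm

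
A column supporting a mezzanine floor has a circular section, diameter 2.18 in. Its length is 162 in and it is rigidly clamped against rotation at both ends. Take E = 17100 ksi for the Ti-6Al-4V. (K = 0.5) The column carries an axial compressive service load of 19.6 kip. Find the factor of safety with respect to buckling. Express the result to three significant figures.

I = πd⁴/64 = π×2.18⁴/64 = 1.109 in⁴
Effective length L_e = K·L = 0.5 × 162 = 81.00 in
P_cr = π²EI / L_e² = π² × 17100×10³ × 1.109 / 81.00² = 2.852×10^4 lb
Factor of safety n = P_cr / P = 28.518 / 19.6 = 1.46

n ≈ 1.46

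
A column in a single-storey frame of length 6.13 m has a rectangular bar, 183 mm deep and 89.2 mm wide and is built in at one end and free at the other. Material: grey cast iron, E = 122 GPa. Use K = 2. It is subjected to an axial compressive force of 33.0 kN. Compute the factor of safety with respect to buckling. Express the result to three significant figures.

Buckling occurs about the weak axis: I_min = h·b³/12 with b = 89.2 mm (the shorter side).
I_min = 183×89.2³/12 = 1.082×10^7 mm⁴
I = 1.082×10^7 mm⁴ = 1.082×10^-5 m⁴
Effective length L_e = K·L = 2 × 6.13 = 12.26 m
P_cr = π²EI / L_e² = π² × 122×10⁹ × 1.082×10^-5 / 12.26² = 8.670×10^4 N
Factor of safety n = P_cr / P = 86.705 / 33.0 = 2.63

n ≈ 2.63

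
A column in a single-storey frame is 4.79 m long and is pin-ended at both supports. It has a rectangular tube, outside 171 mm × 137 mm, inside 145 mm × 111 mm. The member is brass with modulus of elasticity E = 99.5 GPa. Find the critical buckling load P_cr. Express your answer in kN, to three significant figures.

P_cr ≈ 861 kN

Weak-axis I_min = (h_o·b_o³ − h_i·b_i³)/12 with b_o = 137, b_i = 111.0 mm (shorter outer/inner sides).
I_min = (171×137³ − 145.0×111.0³)/12 = 2.012×10^7 mm⁴
I = 2.012×10^7 mm⁴ = 2.012×10^-5 m⁴
Effective length L_e = K·L = 1 × 4.79 = 4.790 m
P_cr = π²EI / L_e² = π² × 99.5×10⁹ × 2.012×10^-5 / 4.790² = 8.610×10^5 N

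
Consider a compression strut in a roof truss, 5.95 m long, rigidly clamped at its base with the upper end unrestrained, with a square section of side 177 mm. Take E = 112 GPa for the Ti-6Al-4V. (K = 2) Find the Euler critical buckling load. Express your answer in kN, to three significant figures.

I = a⁴/12 = 177⁴/12 = 8.179×10^7 mm⁴
I = 8.179×10^7 mm⁴ = 8.179×10^-5 m⁴
Effective length L_e = K·L = 2 × 5.95 = 11.90 m
P_cr = π²EI / L_e² = π² × 112×10⁹ × 8.179×10^-5 / 11.90² = 6.385×10^5 N

P_cr ≈ 638 kN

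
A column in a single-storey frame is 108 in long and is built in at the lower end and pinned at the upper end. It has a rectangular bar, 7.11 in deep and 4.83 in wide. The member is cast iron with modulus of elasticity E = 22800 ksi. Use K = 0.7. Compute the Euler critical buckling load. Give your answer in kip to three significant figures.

P_cr ≈ 2630 kip

Buckling occurs about the weak axis: I_min = h·b³/12 with b = 4.83 in (the shorter side).
I_min = 7.11×4.83³/12 = 66.76 in⁴
Effective length L_e = K·L = 0.7 × 108 = 75.60 in
P_cr = π²EI / L_e² = π² × 22800×10³ × 66.76 / 75.60² = 2.629×10^6 lb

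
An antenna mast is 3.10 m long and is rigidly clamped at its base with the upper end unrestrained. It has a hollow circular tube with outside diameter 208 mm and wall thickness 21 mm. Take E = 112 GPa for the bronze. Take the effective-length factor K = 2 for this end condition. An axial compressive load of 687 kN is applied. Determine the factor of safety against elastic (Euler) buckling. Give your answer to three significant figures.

n ≈ 2.29

Inner diameter d_i = 208 − 2×21 = 166.0 mm
I = π(d_o⁴ − d_i⁴)/64 = π(208⁴ − 166.0⁴)/64 = 5.461×10^7 mm⁴
I = 5.461×10^7 mm⁴ = 5.461×10^-5 m⁴
Effective length L_e = K·L = 2 × 3.10 = 6.200 m
P_cr = π²EI / L_e² = π² × 112×10⁹ × 5.461×10^-5 / 6.200² = 1.570×10^6 N
Factor of safety n = P_cr / P = 1570.3 / 687 = 2.29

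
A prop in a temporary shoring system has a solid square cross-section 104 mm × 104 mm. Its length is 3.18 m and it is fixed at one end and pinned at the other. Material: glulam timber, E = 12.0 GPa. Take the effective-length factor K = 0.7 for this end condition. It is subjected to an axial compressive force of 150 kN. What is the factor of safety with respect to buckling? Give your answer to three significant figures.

I = a⁴/12 = 104⁴/12 = 9.749×10^6 mm⁴
I = 9.749×10^6 mm⁴ = 9.749×10^-6 m⁴
Effective length L_e = K·L = 0.7 × 3.18 = 2.226 m
P_cr = π²EI / L_e² = π² × 12.0×10⁹ × 9.749×10^-6 / 2.226² = 2.330×10^5 N
Factor of safety n = P_cr / P = 233.01 / 150 = 1.55

n ≈ 1.55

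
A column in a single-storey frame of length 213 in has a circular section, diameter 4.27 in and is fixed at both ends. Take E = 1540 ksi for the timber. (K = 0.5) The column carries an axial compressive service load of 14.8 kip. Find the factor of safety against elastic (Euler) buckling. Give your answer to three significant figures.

n ≈ 1.48

I = πd⁴/64 = π×4.27⁴/64 = 16.32 in⁴
Effective length L_e = K·L = 0.5 × 213 = 106.5 in
P_cr = π²EI / L_e² = π² × 1540×10³ × 16.32 / 106.5² = 2.187×10^4 lb
Factor of safety n = P_cr / P = 21.868 / 14.8 = 1.48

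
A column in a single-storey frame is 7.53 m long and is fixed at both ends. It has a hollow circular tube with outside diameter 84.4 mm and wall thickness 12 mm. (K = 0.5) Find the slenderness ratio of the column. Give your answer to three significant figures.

λ ≈ 145

Inner diameter d_i = 84.4 − 2×12 = 60.40 mm
I = π(d_o⁴ − d_i⁴)/64 = π(84.4⁴ − 60.40⁴)/64 = 1.837×10^6 mm⁴
A = 2.729×10^3 mm²;  r_min = √(I/A) = √(1.837×10^6/2.729×10^3) = 25.95 mm
L_e = K·L = 0.5 × 7.53 m = 3.765 m = 3765.0 mm
λ = L_e / r_min = 3765.0 / 25.95 = 145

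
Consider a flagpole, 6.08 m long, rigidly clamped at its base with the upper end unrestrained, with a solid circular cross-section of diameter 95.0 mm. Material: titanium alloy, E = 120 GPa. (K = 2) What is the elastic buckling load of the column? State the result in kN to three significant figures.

I = πd⁴/64 = π×95.0⁴/64 = 3.998×10^6 mm⁴
I = 3.998×10^6 mm⁴ = 3.998×10^-6 m⁴
Effective length L_e = K·L = 2 × 6.08 = 12.16 m
P_cr = π²EI / L_e² = π² × 120×10⁹ × 3.998×10^-6 / 12.16² = 3.202×10^4 N

P_cr ≈ 32.0 kN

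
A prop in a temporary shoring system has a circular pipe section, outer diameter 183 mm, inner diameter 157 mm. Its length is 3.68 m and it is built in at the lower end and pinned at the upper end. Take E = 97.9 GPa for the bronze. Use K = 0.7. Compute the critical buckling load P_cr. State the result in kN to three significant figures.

d_o = 183 mm, d_i = 157 mm
I = π(d_o⁴ − d_i⁴)/64 = π(183⁴ − 157.0⁴)/64 = 2.523×10^7 mm⁴
I = 2.523×10^7 mm⁴ = 2.523×10^-5 m⁴
Effective length L_e = K·L = 0.7 × 3.68 = 2.576 m
P_cr = π²EI / L_e² = π² × 97.9×10⁹ × 2.523×10^-5 / 2.576² = 3.673×10^6 N

P_cr ≈ 3670 kN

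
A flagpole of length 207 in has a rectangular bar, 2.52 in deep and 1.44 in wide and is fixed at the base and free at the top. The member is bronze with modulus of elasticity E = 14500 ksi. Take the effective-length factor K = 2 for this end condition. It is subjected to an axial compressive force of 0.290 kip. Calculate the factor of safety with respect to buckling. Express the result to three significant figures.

Buckling occurs about the weak axis: I_min = h·b³/12 with b = 1.44 in (the shorter side).
I_min = 2.52×1.44³/12 = 0.6271 in⁴
Effective length L_e = K·L = 2 × 207 = 414.0 in
P_cr = π²EI / L_e² = π² × 14500×10³ × 0.6271 / 414.0² = 523.6 lb
Factor of safety n = P_cr / P = 0.52357 / 0.290 = 1.81

n ≈ 1.81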